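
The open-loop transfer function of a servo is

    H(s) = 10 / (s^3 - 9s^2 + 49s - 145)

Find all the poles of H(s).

s = 2 ± 5j, 5

The poles are the roots of the denominator s^3 - 9s^2 + 49s - 145 = 0.
Trying s = 5: the polynomial evaluates to 0, so (s - 5) is a factor.
Dividing out leaves s^2 - 4s + 29 = 0.
The quadratic formula then gives s = 2 ± 5j.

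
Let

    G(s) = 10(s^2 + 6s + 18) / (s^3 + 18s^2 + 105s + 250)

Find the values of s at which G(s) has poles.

The poles are the roots of the denominator s^3 + 18s^2 + 105s + 250 = 0.
Trying s = -10: the polynomial evaluates to 0, so (s + 10) is a factor.
Dividing out leaves s^2 + 8s + 25 = 0.
The quadratic formula then gives s = -4 ± 3j.

s = -4 + 3j, -4 - 3j, -10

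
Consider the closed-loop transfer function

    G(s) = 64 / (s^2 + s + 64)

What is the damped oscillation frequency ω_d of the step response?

ω_d ≈ 7.984 rad/s

Comparing s^2 + s + 64 to s^2 + 2ζωₙs + ωₙ²: ωₙ = 8 rad/s and ζ = 1/(2·8) = 0.0625.
ζωₙ = 1/2 = 0.5, so ω_d = ωₙ√(1−ζ²) = √(ωₙ² − (ζωₙ)²) = √(64 − 0.5²) = √63.75 ≈ 7.984 rad/s.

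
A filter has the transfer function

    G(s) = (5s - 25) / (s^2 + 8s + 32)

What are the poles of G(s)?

s = -4 + 4j, -4 - 4j

The poles are the roots of the denominator s^2 + 8s + 32 = 0.
Using the quadratic formula: s = (-8 ± √(-64))/2 = -4 ± 4j.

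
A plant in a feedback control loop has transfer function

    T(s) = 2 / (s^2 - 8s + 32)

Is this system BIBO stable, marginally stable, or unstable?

The denominator s^2 - 8s + 32 factors as (s^2 - 8s + 32), giving poles at s = 4 ± 4j.
Since the pole(s) at s = 4 ± 4j lie in the right half-plane, the system is unstable.

unstable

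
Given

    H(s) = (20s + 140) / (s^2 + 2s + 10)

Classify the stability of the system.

stable

The denominator s^2 + 2s + 10 factors as (s^2 + 2s + 10), giving poles at s = -1 + 3j, -1 - 3j.
Since all poles lie strictly in the left half-plane, the system is stable.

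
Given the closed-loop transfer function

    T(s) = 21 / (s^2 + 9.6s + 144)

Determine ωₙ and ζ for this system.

ωₙ = 12 rad/s, ζ = 0.4

Compare the denominator to the standard form s^2 + 2ζωₙs + ωₙ².
ωₙ² = 144, so ωₙ = 12 rad/s.
2ζωₙ = 9.6, so ζ = 9.6/(2·12) = 0.4.
With ζ = 0.4 the response is underdamped.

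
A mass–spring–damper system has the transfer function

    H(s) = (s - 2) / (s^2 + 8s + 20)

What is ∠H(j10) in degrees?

∠H(j10) ≈ -33.69°

At s = j10: numerator = -2 + j10, denominator = -80 + j80.
∠H = ∠num − ∠den = 101.31° − (135°) = -33.69°.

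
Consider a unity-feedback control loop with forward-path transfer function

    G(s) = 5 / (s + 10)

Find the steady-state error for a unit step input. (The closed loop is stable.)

G(s) has no poles at the origin.
This is a Type 0 system. Kp = lim_{s→0} G(s) = 5/10 = 1/2.
e_ss = 1/(1 + Kp) = 1/(1 + 1/2) = 2/3 ≈ 0.6667.

e_ss = 0.6667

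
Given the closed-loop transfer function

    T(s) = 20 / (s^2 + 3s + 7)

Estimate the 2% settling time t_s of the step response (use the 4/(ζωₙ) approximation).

t_s ≈ 2.667 s

Comparing s^2 + 3s + 7 to s^2 + 2ζωₙs + ωₙ²: ωₙ = √7 ≈ 2.646 rad/s and ζ = 3/(2·√7) ≈ 0.5669.
ζωₙ = 3/2 = 1.5, so t_s ≈ 4/(ζωₙ) = 4/1.5 ≈ 2.667 s.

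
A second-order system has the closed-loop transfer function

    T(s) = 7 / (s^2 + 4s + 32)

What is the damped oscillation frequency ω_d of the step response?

Comparing s^2 + 4s + 32 to s^2 + 2ζωₙs + ωₙ²: ωₙ = √32 ≈ 5.657 rad/s and ζ = 4/(2·√32) ≈ 0.3536.
ζωₙ = 4/2 = 2, so ω_d = ωₙ√(1−ζ²) = √(ωₙ² − (ζωₙ)²) = √(32 − 2²) = √28 ≈ 5.292 rad/s.

ω_d ≈ 5.292 rad/s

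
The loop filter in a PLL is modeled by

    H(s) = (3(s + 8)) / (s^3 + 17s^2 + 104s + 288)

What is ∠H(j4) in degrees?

∠H(j4) ≈ -60.83°

At s = j4: numerator = 24 + j12, denominator = 16 + j352.
∠H = ∠num − ∠den = 26.565° − (87.397°) = -60.83°.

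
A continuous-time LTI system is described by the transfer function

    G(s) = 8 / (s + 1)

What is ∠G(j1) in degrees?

∠G(j1) ≈ -45°

At s = j1: numerator = 8, denominator = 1 + j1.
∠G = ∠num − ∠den = 0° − (45°) = -45°.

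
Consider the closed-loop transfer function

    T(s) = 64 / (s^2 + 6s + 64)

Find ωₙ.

Compare the denominator to the standard form s^2 + 2ζωₙs + ωₙ².
ωₙ² = 64, so ωₙ = 8 rad/s.

ωₙ = 8 rad/s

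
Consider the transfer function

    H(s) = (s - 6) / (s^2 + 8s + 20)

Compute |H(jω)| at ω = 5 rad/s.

Substitute s = j5: numerator = -6 + j5, denominator = -5 + j40.
|H(j5)| = |-6 + j5| / |-5 + j40| = 7.8102 / 40.311 ≈ 0.1937.

|H(j5)| ≈ 0.1937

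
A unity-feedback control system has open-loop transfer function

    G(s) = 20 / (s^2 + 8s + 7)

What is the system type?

Type 0

The denominator has no factor of s at the origin — no free integrator — so this is a Type 0 system.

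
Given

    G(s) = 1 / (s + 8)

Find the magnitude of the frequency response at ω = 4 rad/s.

|G(j4)| ≈ 0.1118

Substitute s = j4: numerator = 1, denominator = 8 + j4.
|G(j4)| = |1| / |8 + j4| = 1 / 8.9443 ≈ 0.1118.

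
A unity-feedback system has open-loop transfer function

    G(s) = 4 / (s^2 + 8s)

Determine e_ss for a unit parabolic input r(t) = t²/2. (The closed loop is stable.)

G(s) has one pole at the origin.
This is a Type 1 system; Ka = lim_{s→0} s^2·G(s) = 0, so the steady-state error for a parabola input is infinite.

e_ss = ∞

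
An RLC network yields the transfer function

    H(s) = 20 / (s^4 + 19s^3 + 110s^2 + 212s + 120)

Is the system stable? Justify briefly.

The denominator s^4 + 19s^3 + 110s^2 + 212s + 120 factors as (s + 1)(s + 10)(s + 6)(s + 2), giving poles at s = -1, -10, -6, -2.
Since all poles lie strictly in the left half-plane, the system is stable.

stable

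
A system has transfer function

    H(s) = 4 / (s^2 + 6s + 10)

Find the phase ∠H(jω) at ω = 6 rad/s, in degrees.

At s = j6: numerator = 4, denominator = -26 + j36.
∠H = ∠num − ∠den = 0° − (125.84°) = -125.8°.

∠H(j6) ≈ -125.8°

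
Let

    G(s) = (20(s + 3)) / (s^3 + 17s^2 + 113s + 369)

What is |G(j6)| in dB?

Substitute s = j6: numerator = 60 + j120, denominator = -243 + j462.
|G(j6)| = |60 + j120| / |-243 + j462| = 134.16 / 522.01 ≈ 0.2570.
In decibels: 20·log₁₀(0.2570) ≈ -11.8 dB.

|G(j6)|_dB ≈ -11.8 dB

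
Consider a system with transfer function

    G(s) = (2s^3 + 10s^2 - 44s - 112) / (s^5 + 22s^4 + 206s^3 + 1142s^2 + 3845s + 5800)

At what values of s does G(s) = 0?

Set the numerator to zero: 2s^3 + 10s^2 - 44s - 112 = 0, i.e. 2·(s^3 + 5s^2 - 22s - 56) = 0.
Factoring: (s + 2)(s - 4)(s + 7) = 0.

s = -2, 4, -7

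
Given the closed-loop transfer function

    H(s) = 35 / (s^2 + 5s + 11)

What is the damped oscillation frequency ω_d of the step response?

Comparing s^2 + 5s + 11 to s^2 + 2ζωₙs + ωₙ²: ωₙ = √11 ≈ 3.317 rad/s and ζ = 5/(2·√11) ≈ 0.7538.
ζωₙ = 5/2 = 2.5, so ω_d = ωₙ√(1−ζ²) = √(ωₙ² − (ζωₙ)²) = √(11 − 2.5²) = √4.75 ≈ 2.179 rad/s.

ω_d ≈ 2.179 rad/s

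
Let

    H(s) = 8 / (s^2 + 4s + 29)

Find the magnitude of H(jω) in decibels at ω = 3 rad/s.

|H(j3)|_dB ≈ -9.29 dB

Substitute s = j3: numerator = 8, denominator = 20 + j12.
|H(j3)| = |8| / |20 + j12| = 8 / 23.324 ≈ 0.3430.
In decibels: 20·log₁₀(0.3430) ≈ -9.29 dB.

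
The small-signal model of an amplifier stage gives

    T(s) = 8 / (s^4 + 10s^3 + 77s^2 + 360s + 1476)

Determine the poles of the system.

s = ±6j, -5 ± 4j

The poles are the roots of the denominator s^4 + 10s^3 + 77s^2 + 360s + 1476 = 0.
No real roots exist; factor into two real quadratics: (s^2 + 36)(s^2 + 10s + 41) = 0.
Each quadratic gives a conjugate pair via the quadratic formula.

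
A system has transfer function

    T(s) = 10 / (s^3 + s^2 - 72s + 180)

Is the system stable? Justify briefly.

unstable

The denominator s^3 + s^2 - 72s + 180 factors as (s + 10)(s - 6)(s - 3), giving poles at s = -10, 6, 3.
Since the pole(s) at s = 6, 3 lie in the right half-plane, the system is unstable.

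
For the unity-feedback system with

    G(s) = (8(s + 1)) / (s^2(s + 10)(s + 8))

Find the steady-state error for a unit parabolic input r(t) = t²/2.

e_ss = 10

G(s) has 2 poles at the origin.
This is a Type 2 system. Ka = lim_{s→0} s^2·G(s) = 8/80 = 1/10.
e_ss = 1/Ka = 1/(1/10) = 10.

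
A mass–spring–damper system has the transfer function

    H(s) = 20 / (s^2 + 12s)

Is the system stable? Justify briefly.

marginally stable

The denominator s^2 + 12s factors as s(s + 12), giving poles at s = 0, -12.
Since the simple pole(s) at s = 0 lie on the jω-axis with none in the right half-plane, the system is marginally stable.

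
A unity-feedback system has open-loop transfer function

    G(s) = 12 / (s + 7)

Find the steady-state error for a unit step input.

G(s) has no poles at the origin.
This is a Type 0 system. Kp = lim_{s→0} G(s) = 12/7.
e_ss = 1/(1 + Kp) = 1/(1 + 12/7) = 7/19 ≈ 0.3684.

e_ss = 0.3684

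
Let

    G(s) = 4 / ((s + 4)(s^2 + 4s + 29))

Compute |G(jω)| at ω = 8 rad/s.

|G(j8)| ≈ 0.009430

Substitute s = j8: numerator = 4, denominator = -396 - j152.
|G(j8)| = |4| / |-396 - j152| = 4 / 424.17 ≈ 0.009430.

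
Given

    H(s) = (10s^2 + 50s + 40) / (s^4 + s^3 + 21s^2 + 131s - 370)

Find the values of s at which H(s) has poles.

The poles are the roots of the denominator s^4 + s^3 + 21s^2 + 131s - 370 = 0.
Trying s = -5: the polynomial evaluates to 0, so (s + 5) is a factor.
Dividing out leaves s^3 - 4s^2 + 41s - 74 = 0.
This factors further as (s^2 - 2s + 37)(s - 2) = 0.

s = 1 + 6j, 1 - 6j, -5, 2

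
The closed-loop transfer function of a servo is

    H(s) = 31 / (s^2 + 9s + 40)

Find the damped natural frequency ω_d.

ω_d ≈ 4.444 rad/s

Comparing s^2 + 9s + 40 to s^2 + 2ζωₙs + ωₙ²: ωₙ = √40 ≈ 6.325 rad/s and ζ = 9/(2·√40) ≈ 0.7115.
ζωₙ = 9/2 = 4.5, so ω_d = ωₙ√(1−ζ²) = √(ωₙ² − (ζωₙ)²) = √(40 − 4.5²) = √19.75 ≈ 4.444 rad/s.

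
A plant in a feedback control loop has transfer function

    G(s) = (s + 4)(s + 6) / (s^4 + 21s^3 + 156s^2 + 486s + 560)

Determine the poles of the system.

The poles are the roots of the denominator s^4 + 21s^3 + 156s^2 + 486s + 560 = 0.
Trying s = -8: the polynomial evaluates to 0, so (s + 8) is a factor.
Dividing out leaves s^3 + 13s^2 + 52s + 70 = 0.
This factors further as (s + 7)(s^2 + 6s + 10) = 0.

s = -8, -7, -3 + j, -3 - j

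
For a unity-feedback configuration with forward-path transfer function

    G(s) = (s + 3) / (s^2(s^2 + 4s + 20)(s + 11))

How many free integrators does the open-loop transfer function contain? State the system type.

Type 2

The denominator has 2 factors of s at the origin (free integrators), so this is a Type 2 system.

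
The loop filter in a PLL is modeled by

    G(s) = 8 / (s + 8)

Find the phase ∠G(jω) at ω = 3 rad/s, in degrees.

∠G(j3) ≈ -20.56°

At s = j3: numerator = 8, denominator = 8 + j3.
∠G = ∠num − ∠den = 0° − (20.556°) = -20.56°.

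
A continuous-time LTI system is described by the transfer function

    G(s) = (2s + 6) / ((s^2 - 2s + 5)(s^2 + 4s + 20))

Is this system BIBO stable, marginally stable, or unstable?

unstable

The poles can be read from the denominator factors: s = 1 ± 2j, -2 ± 4j.
Since the pole(s) at s = 1 + 2j, 1 - 2j lie in the right half-plane, the system is unstable.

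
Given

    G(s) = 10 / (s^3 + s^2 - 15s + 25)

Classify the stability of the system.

The denominator s^3 + s^2 - 15s + 25 factors as (s^2 - 4s + 5)(s + 5), giving poles at s = 2 ± j, -5.
Since the pole(s) at s = 2 ± j lie in the right half-plane, the system is unstable.

unstable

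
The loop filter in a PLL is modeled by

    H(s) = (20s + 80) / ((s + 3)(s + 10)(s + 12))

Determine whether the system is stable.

The poles can be read from the denominator factors: s = -3, -10, -12.
Since all poles lie strictly in the left half-plane, the system is stable.

stable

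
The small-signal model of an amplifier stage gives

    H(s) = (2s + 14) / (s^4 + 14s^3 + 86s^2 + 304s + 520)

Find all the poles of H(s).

s = -5 + j, -5 - j, -2 + 4j, -2 - 4j

The poles are the roots of the denominator s^4 + 14s^3 + 86s^2 + 304s + 520 = 0.
No real roots exist; factor into two real quadratics: (s^2 + 10s + 26)(s^2 + 4s + 20) = 0.
Each quadratic gives a conjugate pair via the quadratic formula.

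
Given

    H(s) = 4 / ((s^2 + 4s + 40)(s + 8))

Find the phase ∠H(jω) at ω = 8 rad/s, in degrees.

∠H(j8) ≈ -171.9°

At s = j8: numerator = 4, denominator = -448 + j64.
∠H = ∠num − ∠den = 0° − (171.87°) = -171.9°.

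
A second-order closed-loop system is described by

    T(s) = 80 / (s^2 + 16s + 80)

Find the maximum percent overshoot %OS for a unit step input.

Comparing s^2 + 16s + 80 to s^2 + 2ζωₙs + ωₙ²: ωₙ = √80 ≈ 8.944 rad/s and ζ = 16/(2·√80) ≈ 0.8944.
%OS = 100·exp(−πζ/√(1−ζ²)) = 100·exp(−π·0.8944/√(1−0.8944²)) ≈ 0.187%.

%OS ≈ 0.187%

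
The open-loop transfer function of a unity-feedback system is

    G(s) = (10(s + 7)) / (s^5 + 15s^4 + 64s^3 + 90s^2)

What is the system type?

The denominator has 2 factors of s at the origin (free integrators), so this is a Type 2 system.

Type 2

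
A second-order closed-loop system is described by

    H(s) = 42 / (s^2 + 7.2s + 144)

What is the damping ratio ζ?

ζ = 0.3

Compare the denominator to the standard form s^2 + 2ζωₙs + ωₙ².
ωₙ² = 144, so ωₙ = 12 rad/s.
2ζωₙ = 7.2, so ζ = 7.2/(2·12) = 0.3.
With ζ = 0.3 the response is underdamped.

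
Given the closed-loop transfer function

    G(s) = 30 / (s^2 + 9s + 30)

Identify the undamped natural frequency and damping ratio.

Compare the denominator to the standard form s^2 + 2ζωₙs + ωₙ².
ωₙ² = 30, so ωₙ = √30 ≈ 5.477 rad/s.
2ζωₙ = 9, so ζ = 9/(2·√30) ≈ 0.8216.

ωₙ ≈ 5.477 rad/s, ζ ≈ 0.8216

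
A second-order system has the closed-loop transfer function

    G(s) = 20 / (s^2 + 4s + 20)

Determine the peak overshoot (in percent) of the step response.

Comparing s^2 + 4s + 20 to s^2 + 2ζωₙs + ωₙ²: ωₙ = √20 ≈ 4.472 rad/s and ζ = 4/(2·√20) ≈ 0.4472.
%OS = 100·exp(−πζ/√(1−ζ²)) = 100·exp(−π·0.4472/√(1−0.4472²)) ≈ 20.8%.

%OS ≈ 20.8%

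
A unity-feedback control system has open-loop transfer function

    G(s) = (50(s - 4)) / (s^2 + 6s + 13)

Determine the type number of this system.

Type 0

The denominator has no factor of s at the origin — no free integrator — so this is a Type 0 system.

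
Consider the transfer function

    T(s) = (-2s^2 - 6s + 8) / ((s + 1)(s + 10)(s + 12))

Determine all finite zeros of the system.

s = -4, 1

Set the numerator to zero: -2s^2 - 6s + 8 = 0, i.e. -2·(s^2 + 3s - 4) = 0.
Factoring: (s + 4)(s - 1) = 0.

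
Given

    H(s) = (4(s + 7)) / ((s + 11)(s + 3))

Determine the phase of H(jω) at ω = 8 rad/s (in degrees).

At s = j8: numerator = 28 + j32, denominator = -31 + j112.
∠H = ∠num − ∠den = 48.814° − (105.47°) = -56.66°.

∠H(j8) ≈ -56.66°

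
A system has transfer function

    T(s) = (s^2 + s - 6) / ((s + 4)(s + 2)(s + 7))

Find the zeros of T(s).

s = 2, -3

Set the numerator to zero: s^2 + s - 6 = 0.
Factoring: (s - 2)(s + 3) = 0.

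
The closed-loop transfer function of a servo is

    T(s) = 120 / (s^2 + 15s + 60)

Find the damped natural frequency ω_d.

Comparing s^2 + 15s + 60 to s^2 + 2ζωₙs + ωₙ²: ωₙ = √60 ≈ 7.746 rad/s and ζ = 15/(2·√60) ≈ 0.9682.
ζωₙ = 15/2 = 7.5, so ω_d = ωₙ√(1−ζ²) = √(ωₙ² − (ζωₙ)²) = √(60 − 7.5²) = √3.75 ≈ 1.936 rad/s.

ω_d ≈ 1.936 rad/s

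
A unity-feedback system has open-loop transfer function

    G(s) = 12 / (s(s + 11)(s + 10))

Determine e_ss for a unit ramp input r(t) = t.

e_ss = 9.167

G(s) has one pole at the origin.
This is a Type 1 system. Kv = lim_{s→0} s·G(s) = 12/110 = 6/55.
e_ss = 1/Kv = 1/(6/55) = 55/6 ≈ 9.167.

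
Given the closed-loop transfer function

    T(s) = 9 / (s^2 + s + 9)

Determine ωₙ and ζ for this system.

ωₙ = 3 rad/s, ζ ≈ 0.1667

Compare the denominator to the standard form s^2 + 2ζωₙs + ωₙ².
ωₙ² = 9, so ωₙ = 3 rad/s.
2ζωₙ = 1, so ζ = 1/(2·3) ≈ 0.1667.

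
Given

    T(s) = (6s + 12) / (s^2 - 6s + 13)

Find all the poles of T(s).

s = 3 + 2j, 3 - 2j

The poles are the roots of the denominator s^2 - 6s + 13 = 0.
Using the quadratic formula: s = (6 ± √(-16))/2 = 3 ± 2j.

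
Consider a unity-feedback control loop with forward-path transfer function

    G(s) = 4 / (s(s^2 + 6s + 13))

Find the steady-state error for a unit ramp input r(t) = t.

e_ss = 3.250

G(s) has one pole at the origin.
This is a Type 1 system. Kv = lim_{s→0} s·G(s) = 4/13.
e_ss = 1/Kv = 1/(4/13) = 13/4 ≈ 3.250.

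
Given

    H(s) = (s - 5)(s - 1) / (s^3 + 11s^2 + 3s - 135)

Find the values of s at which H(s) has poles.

The poles are the roots of the denominator s^3 + 11s^2 + 3s - 135 = 0.
Trying s = -5: the polynomial evaluates to 0, so (s + 5) is a factor.
Dividing out leaves s^2 + 6s - 27 = 0.
Factoring the quadratic: (s - 3)(s + 9) = 0.

s = -5, 3, -9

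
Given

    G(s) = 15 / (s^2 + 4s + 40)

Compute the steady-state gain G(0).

Set s = 0: G(0) = (15) / (40) = 3/8.

G(0) = 3/8 ≈ 0.3750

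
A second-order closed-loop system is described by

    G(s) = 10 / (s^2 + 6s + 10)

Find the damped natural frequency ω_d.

ω_d = 1 rad/s

Comparing s^2 + 6s + 10 to s^2 + 2ζωₙs + ωₙ²: ωₙ = √10 ≈ 3.162 rad/s and ζ = 6/(2·√10) ≈ 0.9487.
ζωₙ = 6/2 = 3, so ω_d = ωₙ√(1−ζ²) = √(ωₙ² − (ζωₙ)²) = √(10 − 3²) = √1 = 1 rad/s.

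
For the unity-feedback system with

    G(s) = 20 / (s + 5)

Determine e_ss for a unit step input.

G(s) has no poles at the origin.
This is a Type 0 system. Kp = lim_{s→0} G(s) = 20/5 = 4.
e_ss = 1/(1 + Kp) = 1/(1 + 4) = 1/5 ≈ 0.2000.

e_ss = 0.2000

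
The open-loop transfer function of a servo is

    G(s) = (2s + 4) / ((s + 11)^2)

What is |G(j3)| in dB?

|G(j3)|_dB ≈ -25.1 dB

Substitute s = j3: numerator = 4 + j6, denominator = 112 + j66.
|G(j3)| = |4 + j6| / |112 + j66| = 7.2111 / 130 ≈ 0.05547.
In decibels: 20·log₁₀(0.05547) ≈ -25.1 dB.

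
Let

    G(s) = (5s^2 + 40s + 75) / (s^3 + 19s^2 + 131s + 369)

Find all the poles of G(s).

The poles are the roots of the denominator s^3 + 19s^2 + 131s + 369 = 0.
Trying s = -9: the polynomial evaluates to 0, so (s + 9) is a factor.
Dividing out leaves s^2 + 10s + 41 = 0.
The quadratic formula then gives s = -5 ± 4j.

s = -5 + 4j, -5 - 4j, -9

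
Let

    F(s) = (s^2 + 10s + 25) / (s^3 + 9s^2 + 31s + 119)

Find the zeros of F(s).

s = -5, -5

Set the numerator to zero: s^2 + 10s + 25 = 0.
Factoring: (s + 5)^2 = 0.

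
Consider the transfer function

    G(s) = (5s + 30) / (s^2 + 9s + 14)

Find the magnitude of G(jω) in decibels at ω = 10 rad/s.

|G(j10)|_dB ≈ -6.59 dB

Substitute s = j10: numerator = 30 + j50, denominator = -86 + j90.
|G(j10)| = |30 + j50| / |-86 + j90| = 58.310 / 124.48 ≈ 0.4684.
In decibels: 20·log₁₀(0.4684) ≈ -6.59 dB.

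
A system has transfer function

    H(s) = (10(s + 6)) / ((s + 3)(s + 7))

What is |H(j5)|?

Substitute s = j5: numerator = 60 + j50, denominator = -4 + j50.
|H(j5)| = |60 + j50| / |-4 + j50| = 78.102 / 50.160 ≈ 1.557.

|H(j5)| ≈ 1.557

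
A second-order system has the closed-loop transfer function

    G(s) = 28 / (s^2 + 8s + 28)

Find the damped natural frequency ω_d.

Comparing s^2 + 8s + 28 to s^2 + 2ζωₙs + ωₙ²: ωₙ = √28 ≈ 5.292 rad/s and ζ = 8/(2·√28) ≈ 0.7559.
ζωₙ = 8/2 = 4, so ω_d = ωₙ√(1−ζ²) = √(ωₙ² − (ζωₙ)²) = √(28 − 4²) = √12 ≈ 3.464 rad/s.

ω_d ≈ 3.464 rad/s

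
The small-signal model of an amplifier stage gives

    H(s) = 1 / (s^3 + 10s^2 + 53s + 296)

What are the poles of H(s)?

The poles are the roots of the denominator s^3 + 10s^2 + 53s + 296 = 0.
Trying s = -8: the polynomial evaluates to 0, so (s + 8) is a factor.
Dividing out leaves s^2 + 2s + 37 = 0.
The quadratic formula then gives s = -1 ± 6j.

s = -1 + 6j, -1 - 6j, -8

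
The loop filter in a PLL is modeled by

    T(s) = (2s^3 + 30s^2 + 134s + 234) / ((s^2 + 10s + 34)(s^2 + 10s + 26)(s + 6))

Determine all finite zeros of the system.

Set the numerator to zero: 2s^3 + 30s^2 + 134s + 234 = 0, i.e. 2·(s^3 + 15s^2 + 67s + 117) = 0.
Factoring: (s^2 + 6s + 13)(s + 9) = 0.

s = -3 + 2j, -3 - 2j, -9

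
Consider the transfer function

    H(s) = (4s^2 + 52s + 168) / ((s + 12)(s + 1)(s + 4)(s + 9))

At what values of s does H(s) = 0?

s = -7, -6

Set the numerator to zero: 4s^2 + 52s + 168 = 0, i.e. 4·(s^2 + 13s + 42) = 0.
Factoring: (s + 7)(s + 6) = 0.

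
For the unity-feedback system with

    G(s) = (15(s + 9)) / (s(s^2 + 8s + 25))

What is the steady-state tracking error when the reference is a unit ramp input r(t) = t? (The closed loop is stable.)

e_ss = 0.1852

G(s) has one pole at the origin.
This is a Type 1 system. Kv = lim_{s→0} s·G(s) = 135/25 = 27/5.
e_ss = 1/Kv = 1/(27/5) = 5/27 ≈ 0.1852.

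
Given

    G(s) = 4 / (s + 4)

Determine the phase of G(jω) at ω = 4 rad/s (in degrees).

At s = j4: numerator = 4, denominator = 4 + j4.
∠G = ∠num − ∠den = 0° − (45°) = -45°.

∠G(j4) ≈ -45°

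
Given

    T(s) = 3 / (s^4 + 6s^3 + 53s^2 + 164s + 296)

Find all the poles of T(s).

s = -1 ± 6j, -2 ± 2j

The poles are the roots of the denominator s^4 + 6s^3 + 53s^2 + 164s + 296 = 0.
No real roots exist; factor into two real quadratics: (s^2 + 2s + 37)(s^2 + 4s + 8) = 0.
Each quadratic gives a conjugate pair via the quadratic formula.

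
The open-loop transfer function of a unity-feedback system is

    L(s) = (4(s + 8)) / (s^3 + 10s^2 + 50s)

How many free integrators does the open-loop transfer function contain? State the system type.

The denominator has 1 factor of s at the origin (free integrator), so this is a Type 1 system.

Type 1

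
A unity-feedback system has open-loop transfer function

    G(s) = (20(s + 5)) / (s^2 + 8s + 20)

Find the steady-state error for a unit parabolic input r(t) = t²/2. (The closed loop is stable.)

e_ss = ∞

G(s) has no poles at the origin.
This is a Type 0 system; Ka = lim_{s→0} s^2·G(s) = 0, so the steady-state error for a parabola input is infinite.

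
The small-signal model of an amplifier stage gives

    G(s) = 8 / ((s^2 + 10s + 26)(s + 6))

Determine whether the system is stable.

stable

The poles can be read from the denominator factors: s = -5 + j, -5 - j, -6.
Since all poles lie strictly in the left half-plane, the system is stable.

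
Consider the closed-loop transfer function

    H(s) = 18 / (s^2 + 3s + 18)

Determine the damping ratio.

ζ ≈ 0.3536

Compare the denominator to the standard form s^2 + 2ζωₙs + ωₙ².
ωₙ² = 18, so ωₙ = √18 ≈ 4.243 rad/s.
2ζωₙ = 3, so ζ = 3/(2·√18) ≈ 0.3536.
With ζ = 0.3536 the response is underdamped.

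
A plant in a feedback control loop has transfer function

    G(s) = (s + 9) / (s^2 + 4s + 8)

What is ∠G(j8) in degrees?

At s = j8: numerator = 9 + j8, denominator = -56 + j32.
∠G = ∠num − ∠den = 41.634° − (150.26°) = -108.6°.

∠G(j8) ≈ -108.6°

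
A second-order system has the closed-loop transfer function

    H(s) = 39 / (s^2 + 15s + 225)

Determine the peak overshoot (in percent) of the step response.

%OS ≈ 16.3%

Comparing s^2 + 15s + 225 to s^2 + 2ζωₙs + ωₙ²: ωₙ = 15 rad/s and ζ = 15/(2·15) = 0.5.
%OS = 100·exp(−πζ/√(1−ζ²)) = 100·exp(−π·0.5/√(1−0.5²)) ≈ 16.3%.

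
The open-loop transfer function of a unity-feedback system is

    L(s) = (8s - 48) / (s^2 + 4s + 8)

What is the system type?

The denominator has no factor of s at the origin — no free integrator — so this is a Type 0 system.

Type 0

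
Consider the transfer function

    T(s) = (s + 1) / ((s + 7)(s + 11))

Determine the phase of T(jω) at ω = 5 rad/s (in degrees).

∠T(j5) ≈ 18.71°

At s = j5: numerator = 1 + j5, denominator = 52 + j90.
∠T = ∠num − ∠den = 78.690° − (59.982°) = 18.71°.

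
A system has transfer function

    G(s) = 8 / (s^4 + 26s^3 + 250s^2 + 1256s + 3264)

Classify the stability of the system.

stable

The denominator s^4 + 26s^3 + 250s^2 + 1256s + 3264 factors as (s + 8)(s + 12)(s^2 + 6s + 34), giving poles at s = -8, -12, -3 ± 5j.
Since all poles lie strictly in the left half-plane, the system is stable.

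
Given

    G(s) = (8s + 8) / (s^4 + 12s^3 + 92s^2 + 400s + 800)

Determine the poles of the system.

s = -4 + 2j, -4 - 2j, -2 + 6j, -2 - 6j

The poles are the roots of the denominator s^4 + 12s^3 + 92s^2 + 400s + 800 = 0.
No real roots exist; factor into two real quadratics: (s^2 + 8s + 20)(s^2 + 4s + 40) = 0.
Each quadratic gives a conjugate pair via the quadratic formula.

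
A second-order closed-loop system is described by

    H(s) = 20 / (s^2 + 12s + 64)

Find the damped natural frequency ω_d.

ω_d ≈ 5.292 rad/s

Comparing s^2 + 12s + 64 to s^2 + 2ζωₙs + ωₙ²: ωₙ = 8 rad/s and ζ = 12/(2·8) = 0.75.
ζωₙ = 12/2 = 6, so ω_d = ωₙ√(1−ζ²) = √(ωₙ² − (ζωₙ)²) = √(64 − 6²) = √28 ≈ 5.292 rad/s.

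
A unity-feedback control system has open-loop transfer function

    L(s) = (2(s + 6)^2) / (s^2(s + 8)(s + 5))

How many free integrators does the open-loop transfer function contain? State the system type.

Type 2

The denominator has 2 factors of s at the origin (free integrators), so this is a Type 2 system.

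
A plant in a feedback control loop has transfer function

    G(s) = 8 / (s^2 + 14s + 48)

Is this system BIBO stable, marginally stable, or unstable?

stable

The denominator s^2 + 14s + 48 factors as (s + 8)(s + 6), giving poles at s = -8, -6.
Since all poles lie strictly in the left half-plane, the system is stable.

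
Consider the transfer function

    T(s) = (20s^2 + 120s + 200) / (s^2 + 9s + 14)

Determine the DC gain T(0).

T(0) = 100/7 ≈ 14.29

Set s = 0: T(0) = (200) / (14) = 100/7.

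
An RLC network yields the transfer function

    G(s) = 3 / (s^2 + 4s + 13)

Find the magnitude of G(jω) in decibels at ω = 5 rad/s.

Substitute s = j5: numerator = 3, denominator = -12 + j20.
|G(j5)| = |3| / |-12 + j20| = 3 / 23.324 ≈ 0.1286.
In decibels: 20·log₁₀(0.1286) ≈ -17.8 dB.

|G(j5)|_dB ≈ -17.8 dB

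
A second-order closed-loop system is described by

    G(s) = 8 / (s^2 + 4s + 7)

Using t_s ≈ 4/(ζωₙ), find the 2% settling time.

t_s ≈ 2 s

Comparing s^2 + 4s + 7 to s^2 + 2ζωₙs + ωₙ²: ωₙ = √7 ≈ 2.646 rad/s and ζ = 4/(2·√7) ≈ 0.7559.
ζωₙ = 4/2 = 2, so t_s ≈ 4/(ζωₙ) = 4/2 = 2 s.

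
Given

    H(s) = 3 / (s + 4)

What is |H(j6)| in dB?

Substitute s = j6: numerator = 3, denominator = 4 + j6.
|H(j6)| = |3| / |4 + j6| = 3 / 7.2111 ≈ 0.4160.
In decibels: 20·log₁₀(0.4160) ≈ -7.62 dB.

|H(j6)|_dB ≈ -7.62 dB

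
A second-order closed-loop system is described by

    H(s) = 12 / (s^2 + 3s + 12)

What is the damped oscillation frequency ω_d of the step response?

Comparing s^2 + 3s + 12 to s^2 + 2ζωₙs + ωₙ²: ωₙ = √12 ≈ 3.464 rad/s and ζ = 3/(2·√12) ≈ 0.4330.
ζωₙ = 3/2 = 1.5, so ω_d = ωₙ√(1−ζ²) = √(ωₙ² − (ζωₙ)²) = √(12 − 1.5²) = √9.75 ≈ 3.122 rad/s.

ω_d ≈ 3.122 rad/s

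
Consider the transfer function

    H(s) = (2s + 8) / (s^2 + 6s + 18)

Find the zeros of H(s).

Set the numerator to zero: 2s + 8 = 0, i.e. 2·(s + 4) = 0.
So s = -4.

s = -4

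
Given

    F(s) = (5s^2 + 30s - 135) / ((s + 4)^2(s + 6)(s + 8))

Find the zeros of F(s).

s = -9, 3

Set the numerator to zero: 5s^2 + 30s - 135 = 0, i.e. 5·(s^2 + 6s - 27) = 0.
Factoring: (s + 9)(s - 3) = 0.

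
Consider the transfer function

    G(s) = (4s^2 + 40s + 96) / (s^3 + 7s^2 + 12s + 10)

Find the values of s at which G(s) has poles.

s = -1 + j, -1 - j, -5

The poles are the roots of the denominator s^3 + 7s^2 + 12s + 10 = 0.
Trying s = -5: the polynomial evaluates to 0, so (s + 5) is a factor.
Dividing out leaves s^2 + 2s + 2 = 0.
The quadratic formula then gives s = -1 ± 1j.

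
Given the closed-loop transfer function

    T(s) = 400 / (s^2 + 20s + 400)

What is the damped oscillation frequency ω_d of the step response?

ω_d ≈ 17.32 rad/s

Comparing s^2 + 20s + 400 to s^2 + 2ζωₙs + ωₙ²: ωₙ = 20 rad/s and ζ = 20/(2·20) = 0.5.
ζωₙ = 20/2 = 10, so ω_d = ωₙ√(1−ζ²) = √(ωₙ² − (ζωₙ)²) = √(400 − 10²) = √300 ≈ 17.32 rad/s.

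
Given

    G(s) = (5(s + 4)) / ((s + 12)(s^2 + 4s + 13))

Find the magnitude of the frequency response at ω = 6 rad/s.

|G(j6)| ≈ 0.08085

Substitute s = j6: numerator = 20 + j30, denominator = -420 + j150.
|G(j6)| = |20 + j30| / |-420 + j150| = 36.056 / 445.98 ≈ 0.08085.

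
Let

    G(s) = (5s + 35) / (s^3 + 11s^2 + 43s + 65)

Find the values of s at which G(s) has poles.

s = -3 + 2j, -3 - 2j, -5

The poles are the roots of the denominator s^3 + 11s^2 + 43s + 65 = 0.
Trying s = -5: the polynomial evaluates to 0, so (s + 5) is a factor.
Dividing out leaves s^2 + 6s + 13 = 0.
The quadratic formula then gives s = -3 ± 2j.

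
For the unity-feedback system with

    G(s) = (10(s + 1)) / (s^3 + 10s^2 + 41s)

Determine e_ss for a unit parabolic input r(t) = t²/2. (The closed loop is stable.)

e_ss = ∞

G(s) has one pole at the origin.
This is a Type 1 system; Ka = lim_{s→0} s^2·G(s) = 0, so the steady-state error for a parabola input is infinite.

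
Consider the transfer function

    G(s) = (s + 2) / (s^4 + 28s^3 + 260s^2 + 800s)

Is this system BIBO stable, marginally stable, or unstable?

The denominator s^4 + 28s^3 + 260s^2 + 800s factors as s(s + 10)^2(s + 8), giving poles at s = 0, -10, -10, -8.
Since the simple pole(s) at s = 0 lie on the jω-axis with none in the right half-plane, the system is marginally stable.

marginally stable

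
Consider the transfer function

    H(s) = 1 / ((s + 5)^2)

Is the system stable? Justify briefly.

The poles can be read from the denominator factors: s = -5, -5.
Since all poles lie strictly in the left half-plane, the system is stable.

stable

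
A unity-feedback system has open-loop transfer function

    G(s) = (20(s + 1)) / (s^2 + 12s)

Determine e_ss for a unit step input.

G(s) has one pole at the origin.
This is a Type 1 system; for a step input the steady-state error is zero.

e_ss = 0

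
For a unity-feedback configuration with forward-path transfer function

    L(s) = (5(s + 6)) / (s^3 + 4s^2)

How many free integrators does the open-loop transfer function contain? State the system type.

The denominator has 2 factors of s at the origin (free integrators), so this is a Type 2 system.

Type 2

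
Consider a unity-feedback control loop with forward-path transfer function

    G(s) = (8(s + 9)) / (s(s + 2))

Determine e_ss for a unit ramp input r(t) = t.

G(s) has one pole at the origin.
This is a Type 1 system. Kv = lim_{s→0} s·G(s) = 72/2 = 36.
e_ss = 1/Kv = 1/(36) = 1/36 ≈ 0.02778.

e_ss = 0.02778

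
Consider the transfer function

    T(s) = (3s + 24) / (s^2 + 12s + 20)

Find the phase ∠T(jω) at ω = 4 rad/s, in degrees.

∠T(j4) ≈ -58.67°

At s = j4: numerator = 24 + j12, denominator = 4 + j48.
∠T = ∠num − ∠den = 26.565° − (85.236°) = -58.67°.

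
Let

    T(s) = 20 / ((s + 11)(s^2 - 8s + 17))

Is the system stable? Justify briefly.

The poles can be read from the denominator factors: s = -11, 4 ± j.
Since the pole(s) at s = 4 ± j lie in the right half-plane, the system is unstable.

unstable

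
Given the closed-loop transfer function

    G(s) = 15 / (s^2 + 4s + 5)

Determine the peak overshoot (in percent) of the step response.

Comparing s^2 + 4s + 5 to s^2 + 2ζωₙs + ωₙ²: ωₙ = √5 ≈ 2.236 rad/s and ζ = 4/(2·√5) ≈ 0.8944.
%OS = 100·exp(−πζ/√(1−ζ²)) = 100·exp(−π·0.8944/√(1−0.8944²)) ≈ 0.187%.

%OS ≈ 0.187%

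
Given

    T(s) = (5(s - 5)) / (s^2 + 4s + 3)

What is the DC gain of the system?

T(0) = -25/3 ≈ -8.333

Set s = 0: T(0) = (-25) / (3) = -25/3.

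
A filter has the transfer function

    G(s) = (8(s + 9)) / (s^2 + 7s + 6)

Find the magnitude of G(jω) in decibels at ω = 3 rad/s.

|G(j3)|_dB ≈ 11.1 dB

Substitute s = j3: numerator = 72 + j24, denominator = -3 + j21.
|G(j3)| = |72 + j24| / |-3 + j21| = 75.895 / 21.213 ≈ 3.578.
In decibels: 20·log₁₀(3.578) ≈ 11.1 dB.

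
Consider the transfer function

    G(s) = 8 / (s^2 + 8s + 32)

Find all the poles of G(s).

The poles are the roots of the denominator s^2 + 8s + 32 = 0.
Using the quadratic formula: s = (-8 ± √(-64))/2 = -4 ± 4j.

s = -4 ± 4j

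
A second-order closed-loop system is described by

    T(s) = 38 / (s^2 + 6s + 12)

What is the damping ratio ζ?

Compare the denominator to the standard form s^2 + 2ζωₙs + ωₙ².
ωₙ² = 12, so ωₙ = √12 ≈ 3.464 rad/s.
2ζωₙ = 6, so ζ = 6/(2·√12) ≈ 0.8660.
With ζ = 0.8660 the response is underdamped.

ζ ≈ 0.8660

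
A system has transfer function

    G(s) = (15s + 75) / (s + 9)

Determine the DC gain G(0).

G(0) = 25/3 ≈ 8.333

Set s = 0: G(0) = (75) / (9) = 25/3.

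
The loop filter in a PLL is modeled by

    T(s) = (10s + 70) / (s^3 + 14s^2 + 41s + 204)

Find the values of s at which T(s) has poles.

The poles are the roots of the denominator s^3 + 14s^2 + 41s + 204 = 0.
Trying s = -12: the polynomial evaluates to 0, so (s + 12) is a factor.
Dividing out leaves s^2 + 2s + 17 = 0.
The quadratic formula then gives s = -1 ± 4j.

s = -1 + 4j, -1 - 4j, -12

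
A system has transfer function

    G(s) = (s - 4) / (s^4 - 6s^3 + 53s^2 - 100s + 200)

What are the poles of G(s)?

s = 1 ± 2j, 2 ± 6j

The poles are the roots of the denominator s^4 - 6s^3 + 53s^2 - 100s + 200 = 0.
No real roots exist; factor into two real quadratics: (s^2 - 2s + 5)(s^2 - 4s + 40) = 0.
Each quadratic gives a conjugate pair via the quadratic formula.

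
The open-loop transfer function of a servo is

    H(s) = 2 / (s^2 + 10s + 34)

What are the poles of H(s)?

s = -5 + 3j, -5 - 3j

The poles are the roots of the denominator s^2 + 10s + 34 = 0.
Using the quadratic formula: s = (-10 ± √(-36))/2 = -5 ± 3j.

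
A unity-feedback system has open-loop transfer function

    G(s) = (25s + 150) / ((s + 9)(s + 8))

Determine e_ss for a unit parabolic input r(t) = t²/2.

G(s) has no poles at the origin.
This is a Type 0 system; Ka = lim_{s→0} s^2·G(s) = 0, so the steady-state error for a parabola input is infinite.

e_ss = ∞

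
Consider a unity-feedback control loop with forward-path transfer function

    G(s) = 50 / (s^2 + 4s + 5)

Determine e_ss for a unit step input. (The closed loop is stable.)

G(s) has no poles at the origin.
This is a Type 0 system. Kp = lim_{s→0} G(s) = 50/5 = 10.
e_ss = 1/(1 + Kp) = 1/(1 + 10) = 1/11 ≈ 0.09091.

e_ss = 0.09091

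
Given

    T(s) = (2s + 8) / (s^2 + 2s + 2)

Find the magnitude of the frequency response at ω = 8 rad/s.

Substitute s = j8: numerator = 8 + j16, denominator = -62 + j16.
|T(j8)| = |8 + j16| / |-62 + j16| = 17.889 / 64.031 ≈ 0.2794.

|T(j8)| ≈ 0.2794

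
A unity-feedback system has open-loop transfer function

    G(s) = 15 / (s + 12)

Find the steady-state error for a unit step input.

G(s) has no poles at the origin.
This is a Type 0 system. Kp = lim_{s→0} G(s) = 15/12 = 5/4.
e_ss = 1/(1 + Kp) = 1/(1 + 5/4) = 4/9 ≈ 0.4444.

e_ss = 0.4444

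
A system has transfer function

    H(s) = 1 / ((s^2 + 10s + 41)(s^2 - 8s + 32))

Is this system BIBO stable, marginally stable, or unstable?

The poles can be read from the denominator factors: s = -5 + 4j, -5 - 4j, 4 + 4j, 4 - 4j.
Since the pole(s) at s = 4 ± 4j lie in the right half-plane, the system is unstable.

unstable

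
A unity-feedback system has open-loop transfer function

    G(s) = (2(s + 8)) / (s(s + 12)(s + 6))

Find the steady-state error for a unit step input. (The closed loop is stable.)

e_ss = 0

G(s) has one pole at the origin.
This is a Type 1 system; for a step input the steady-state error is zero.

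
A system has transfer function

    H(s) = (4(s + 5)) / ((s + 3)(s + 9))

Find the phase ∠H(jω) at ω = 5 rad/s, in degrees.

At s = j5: numerator = 20 + j20, denominator = 2 + j60.
∠H = ∠num − ∠den = 45° − (88.091°) = -43.09°.

∠H(j5) ≈ -43.09°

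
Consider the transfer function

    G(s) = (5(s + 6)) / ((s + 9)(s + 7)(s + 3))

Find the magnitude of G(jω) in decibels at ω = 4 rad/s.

Substitute s = j4: numerator = 30 + j20, denominator = -115 + j380.
|G(j4)| = |30 + j20| / |-115 + j380| = 36.056 / 397.02 ≈ 0.09082.
In decibels: 20·log₁₀(0.09082) ≈ -20.8 dB.

|G(j4)|_dB ≈ -20.8 dB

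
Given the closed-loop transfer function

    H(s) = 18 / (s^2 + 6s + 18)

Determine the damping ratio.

Compare the denominator to the standard form s^2 + 2ζωₙs + ωₙ².
ωₙ² = 18, so ωₙ = √18 ≈ 4.243 rad/s.
2ζωₙ = 6, so ζ = 6/(2·√18) ≈ 0.7071.

ζ ≈ 0.7071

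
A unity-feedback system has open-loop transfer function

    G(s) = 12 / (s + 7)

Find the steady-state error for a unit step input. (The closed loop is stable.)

G(s) has no poles at the origin.
This is a Type 0 system. Kp = lim_{s→0} G(s) = 12/7.
e_ss = 1/(1 + Kp) = 1/(1 + 12/7) = 7/19 ≈ 0.3684.

e_ss = 0.3684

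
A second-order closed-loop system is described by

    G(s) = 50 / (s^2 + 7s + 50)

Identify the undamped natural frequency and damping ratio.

ωₙ ≈ 7.071 rad/s, ζ ≈ 0.4950

Compare the denominator to the standard form s^2 + 2ζωₙs + ωₙ².
ωₙ² = 50, so ωₙ = √50 ≈ 7.071 rad/s.
2ζωₙ = 7, so ζ = 7/(2·√50) ≈ 0.4950.
With ζ = 0.4950 the response is underdamped.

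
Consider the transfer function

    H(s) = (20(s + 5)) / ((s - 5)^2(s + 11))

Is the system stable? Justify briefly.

unstable

The poles can be read from the denominator factors: s = 5, -11, 5.
Since the pole(s) at s = 5, 5 lie in the right half-plane, the system is unstable.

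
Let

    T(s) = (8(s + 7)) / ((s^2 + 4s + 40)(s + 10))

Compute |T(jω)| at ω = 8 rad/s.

|T(j8)| ≈ 0.1660

Substitute s = j8: numerator = 56 + j64, denominator = -496 + j128.
|T(j8)| = |56 + j64| / |-496 + j128| = 85.041 / 512.25 ≈ 0.1660.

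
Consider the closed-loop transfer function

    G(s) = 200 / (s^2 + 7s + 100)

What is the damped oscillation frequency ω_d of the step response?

ω_d ≈ 9.367 rad/s

Comparing s^2 + 7s + 100 to s^2 + 2ζωₙs + ωₙ²: ωₙ = 10 rad/s and ζ = 7/(2·10) = 0.35.
ζωₙ = 7/2 = 3.5, so ω_d = ωₙ√(1−ζ²) = √(ωₙ² − (ζωₙ)²) = √(100 − 3.5²) = √87.75 ≈ 9.367 rad/s.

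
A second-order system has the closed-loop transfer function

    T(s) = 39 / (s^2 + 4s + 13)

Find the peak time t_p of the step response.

t_p ≈ 1.047 s

Comparing s^2 + 4s + 13 to s^2 + 2ζωₙs + ωₙ²: ωₙ = √13 ≈ 3.606 rad/s and ζ = 4/(2·√13) ≈ 0.5547.
ζωₙ = 4/2 = 2, so ω_d = ωₙ√(1−ζ²) = √(ωₙ² − (ζωₙ)²) = √(13 − 2²) = √9 = 3 rad/s.
t_p = π/ω_d = π/3 ≈ 1.047 s.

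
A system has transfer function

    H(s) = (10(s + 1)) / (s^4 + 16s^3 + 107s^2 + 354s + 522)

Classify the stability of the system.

stable

The denominator s^4 + 16s^3 + 107s^2 + 354s + 522 factors as (s^2 + 6s + 18)(s^2 + 10s + 29), giving poles at s = -3 ± 3j, -5 ± 2j.
Since all poles lie strictly in the left half-plane, the system is stable.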